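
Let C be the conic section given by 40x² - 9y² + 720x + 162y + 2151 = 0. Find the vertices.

(-12, 9) and (-6, 9)

Group: 40(x² + 18x) -9(y² - 18y) = -2151
40(x + 9)² -9(y - 9)² = -2151 + 3240 - 729 = 360
Divide through by 360 to get (x + 9)²/9 - (y - 9)²/40 = 1.
Hyperbola, center (-9, 9), transverse axis horizontal; a² = 9, b² = 40.
a = 3. Vertices at (h ± a, k).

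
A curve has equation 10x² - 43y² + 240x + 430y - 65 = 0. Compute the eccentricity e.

Collect terms: 10(x² + 24x) -43(y² - 10y) = 65
Complete the square in x and y: 10(x + 12)² -43(y - 5)² = 65 + 1440 - 1075 = 430
Divide through by 430 to get (x + 12)²/43 - (y - 5)²/10 = 1.
Hyperbola, center (-12, 5), transverse axis horizontal; a² = 43, b² = 10.
c² = a² + b² = 53, so c = √53.
e = c/a = √53/√43 = √2279/43.

e = √2279/43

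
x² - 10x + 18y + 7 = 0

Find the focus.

Only x is squared. Complete the square in x: (x - 5)² = -18(y - 1).
Vertex (5, 1); 4p = -18 so p = -9/2. Opens down.
Focus is p units from the vertex along the axis: (h, k + p).

(5, -7/2)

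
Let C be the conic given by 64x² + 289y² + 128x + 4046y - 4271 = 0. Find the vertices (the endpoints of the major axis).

Rearranging, 64(x² + 2x) + 289(y² + 14y) = 4271.
Completing the square gives 64(x + 1)² + 289(y + 7)² = 4271 + 64 + 14161 = 18496.
Divide by 18496: (x + 1)²/289 + (y + 7)²/64 = 1
Ellipse, center (-1, -7), major axis horizontal; a² = 289, b² = 64.
a = 17. Vertices at (h ± a, k).

(-18, -7) and (16, -7)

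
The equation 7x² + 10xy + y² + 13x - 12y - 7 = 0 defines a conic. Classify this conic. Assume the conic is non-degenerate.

A = 7, B = 10, C = 1.
Discriminant B² − 4AC = 10² − 4·7·1 = 72.
B² − 4AC > 0 ⇒ hyperbola.

hyperbola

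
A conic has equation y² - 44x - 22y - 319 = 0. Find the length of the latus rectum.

Only y is squared. Complete the square in y: (y - 11)² = 44(x + 10).
Vertex (-10, 11); 4p = 44 so p = 11. Opens right.
Latus rectum length = |4p| = 44.

44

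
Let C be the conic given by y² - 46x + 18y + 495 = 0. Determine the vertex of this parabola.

Only y is squared. Complete the square in y: (y + 9)² = 46(x - 9).
Vertex (9, -9); 4p = 46 so p = 23/2. Opens right.

(9, -9)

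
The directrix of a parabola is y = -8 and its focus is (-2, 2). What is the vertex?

The vertex is the midpoint between the focus and the directrix along the axis of symmetry.
Axis is vertical (directrix is horizontal). Vertex y-coordinate = (2 + (-8))/2 = -3; x-coordinate = -2.

(-2, -3)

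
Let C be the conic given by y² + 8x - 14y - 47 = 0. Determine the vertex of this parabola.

(12, 7)

Only y is squared. Complete the square in y: (y - 7)² = -8(x - 12).
Vertex (12, 7); 4p = -8 so p = -2. Opens left.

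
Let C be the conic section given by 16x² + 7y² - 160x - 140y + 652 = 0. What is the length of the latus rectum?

7

Rearranging, 16(x² - 10x) + 7(y² - 20y) = -652.
Complete the square: 16(x - 5)² + 7(y - 10)² = -652 + 400 + 700 = 448
Divide through by 448 to get (x - 5)²/28 + (y - 10)²/64 = 1.
Ellipse, center (5, 10), major axis vertical; a² = 64, b² = 28.
Latus rectum length = 2b²/a = 2·28/8 = 7.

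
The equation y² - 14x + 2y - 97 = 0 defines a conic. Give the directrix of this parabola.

Only y is squared. Complete the square in y: (y + 1)² = 14(x + 7).
Vertex (-7, -1); 4p = 14 so p = 7/2. Opens right.
Directrix is the vertical line x = h − p = -7 − (7/2) = -21/2.

x = -21/2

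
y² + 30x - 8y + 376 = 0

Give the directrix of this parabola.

x = -9/2

Only y is squared. Complete the square in y: (y - 4)² = -30(x + 12).
Vertex (-12, 4); 4p = -30 so p = -15/2. Opens left.
Directrix is the vertical line x = h − p = -12 − (-15/2) = -9/2.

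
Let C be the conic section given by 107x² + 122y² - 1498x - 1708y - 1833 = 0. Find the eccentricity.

Collect terms: 107(x² - 14x) + 122(y² - 14y) = 1833
Completing the square gives 107(x - 7)² + 122(y - 7)² = 1833 + 5243 + 5978 = 13054.
Divide by 13054: (x - 7)²/122 + (y - 7)²/107 = 1
Ellipse, center (7, 7), major axis horizontal; a² = 122, b² = 107.
c² = a² - b² = 15, so c = √15.
e = c/a = √15/√122 = √1830/122.

e = √1830/122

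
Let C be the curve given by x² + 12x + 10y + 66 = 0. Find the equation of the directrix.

Only x is squared. Complete the square in x: (x + 6)² = -10(y + 3).
Vertex (-6, -3); 4p = -10 so p = -5/2. Opens down.
Directrix is the horizontal line y = k − p = -3 − (-5/2) = -1/2.

y = -1/2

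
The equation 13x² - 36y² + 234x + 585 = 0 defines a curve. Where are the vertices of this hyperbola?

Group: 13(x² + 18x) -36y² = -585
Completing the square gives 13(x + 9)² -36y² = -585 + 1053 + 0 = 468.
Divide by 468: (x + 9)²/36 - y²/13 = 1
Hyperbola, center (-9, 0), transverse axis horizontal; a² = 36, b² = 13.
a = 6. Vertices at (h ± a, k).

(-15, 0) and (-3, 0)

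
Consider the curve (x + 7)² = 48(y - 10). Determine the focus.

Vertex (-7, 10); 4p = 48 so p = 12. Opens up.
Focus is p units from the vertex along the axis: (h, k + p).

(-7, 22)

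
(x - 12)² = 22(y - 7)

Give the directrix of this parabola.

y = 3/2

Vertex (12, 7); 4p = 22 so p = 11/2. Opens up.
Directrix is the horizontal line y = k − p = 7 − (11/2) = 3/2.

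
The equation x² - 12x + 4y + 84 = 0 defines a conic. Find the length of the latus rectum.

4

Only x is squared. Complete the square in x: (x - 6)² = -4(y + 12).
Vertex (6, -12); 4p = -4 so p = -1. Opens down.
Latus rectum length = |4p| = 4.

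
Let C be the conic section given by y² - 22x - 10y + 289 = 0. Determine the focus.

(35/2, 5)

Only y is squared. Complete the square in y: (y - 5)² = 22(x - 12).
Vertex (12, 5); 4p = 22 so p = 11/2. Opens right.
Focus is p units from the vertex along the axis: (h + p, k).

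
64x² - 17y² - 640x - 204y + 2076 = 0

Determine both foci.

64(x² - 10x) -17(y² + 12y) = -2076
64(x - 5)² -17(y + 6)² = -2076 + 1600 - 612 = -1088
Divide by -1088: (y + 6)²/64 - (x - 5)²/17 = 1
Hyperbola, center (5, -6), transverse axis vertical; a² = 64, b² = 17.
c² = a² + b² = 64 + 17 = 81, so c = 9.
Foci lie on the vertical axis through the center: (h, k ± c).

(5, -15) and (5, 3)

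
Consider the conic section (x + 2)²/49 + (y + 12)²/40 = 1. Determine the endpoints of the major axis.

Center (-2, -12). The larger denominator 49 sits under the x-term, so the major axis is horizontal; a² = 49, b² = 40.
a = 7. Vertices at (h ± a, k).

(-9, -12) and (5, -12)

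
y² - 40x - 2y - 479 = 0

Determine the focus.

(-2, 1)

Only y is squared. Complete the square in y: (y - 1)² = 40(x + 12).
Vertex (-12, 1); 4p = 40 so p = 10. Opens right.
Focus is p units from the vertex along the axis: (h + p, k).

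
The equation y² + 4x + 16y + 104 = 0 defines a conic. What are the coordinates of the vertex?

Only y is squared. Complete the square in y: (y + 8)² = -4(x + 10).
Vertex (-10, -8); 4p = -4 so p = -1. Opens left.

(-10, -8)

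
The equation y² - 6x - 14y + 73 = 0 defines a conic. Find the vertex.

Only y is squared. Complete the square in y: (y - 7)² = 6(x - 4).
Vertex (4, 7); 4p = 6 so p = 3/2. Opens right.

(4, 7)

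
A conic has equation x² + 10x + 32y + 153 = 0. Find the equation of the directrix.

Only x is squared. Complete the square in x: (x + 5)² = -32(y + 4).
Vertex (-5, -4); 4p = -32 so p = -8. Opens down.
Directrix is the horizontal line y = k − p = -4 − (-8) = 4.

y = 4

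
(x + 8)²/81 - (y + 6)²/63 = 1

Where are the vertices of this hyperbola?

(-17, -6) and (1, -6)

Center (-8, -6). The positive term is the x-term, so the transverse axis is horizontal; a² = 81, b² = 63.
a = 9. Vertices at (h ± a, k).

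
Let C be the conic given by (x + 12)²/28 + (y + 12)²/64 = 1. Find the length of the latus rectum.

Center (-12, -12). The larger denominator 64 sits under the y-term, so the major axis is vertical; a² = 64, b² = 28.
Latus rectum length = 2b²/a = 2·28/8 = 7.

7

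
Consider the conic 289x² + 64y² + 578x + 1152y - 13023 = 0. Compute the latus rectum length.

128/17

Rearranging, 289(x² + 2x) + 64(y² + 18y) = 13023.
Complete the square: 289(x + 1)² + 64(y + 9)² = 13023 + 289 + 5184 = 18496
Divide through by 18496 to get (x + 1)²/64 + (y + 9)²/289 = 1.
Ellipse, center (-1, -9), major axis vertical; a² = 289, b² = 64.
Latus rectum length = 2b²/a = 2·64/17 = 128/17.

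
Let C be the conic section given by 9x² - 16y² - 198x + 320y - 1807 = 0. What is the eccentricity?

Group the x- and y-terms: 9(x² - 22x) -16(y² - 20y) = 1807
9(x - 11)² -16(y - 10)² = 1807 + 1089 - 1600 = 1296
Divide through by 1296 to get (x - 11)²/144 - (y - 10)²/81 = 1.
Hyperbola, center (11, 10), transverse axis horizontal; a² = 144, b² = 81.
c² = a² + b² = 225, so c = 15.
e = c/a = 15/12 = 5/4.

e = 5/4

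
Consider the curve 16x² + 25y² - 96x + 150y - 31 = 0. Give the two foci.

Rearranging, 16(x² - 6x) + 25(y² + 6y) = 31.
Complete the square: 16(x - 3)² + 25(y + 3)² = 31 + 144 + 225 = 400
Dividing both sides by 400: (x - 3)²/25 + (y + 3)²/16 = 1
Ellipse, center (3, -3), major axis horizontal; a² = 25, b² = 16.
c² = a² - b² = 25 - 16 = 9, so c = 3.
Foci lie on the horizontal axis through the center: (h ± c, k).

(0, -3) and (6, -3)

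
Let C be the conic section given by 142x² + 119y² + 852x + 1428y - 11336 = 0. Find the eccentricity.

Group the x- and y-terms: 142(x² + 6x) + 119(y² + 12y) = 11336
Complete the square in x and y: 142(x + 3)² + 119(y + 6)² = 11336 + 1278 + 4284 = 16898
Divide by 16898: (x + 3)²/119 + (y + 6)²/142 = 1
Ellipse, center (-3, -6), major axis vertical; a² = 142, b² = 119.
c² = a² - b² = 23, so c = √23.
e = c/a = √23/√142 = √3266/142.

e = √3266/142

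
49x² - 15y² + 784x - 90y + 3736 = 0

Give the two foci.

(-8, -11) and (-8, 5)

Group the x- and y-terms: 49(x² + 16x) -15(y² + 6y) = -3736
Complete the square: 49(x + 8)² -15(y + 3)² = -3736 + 3136 - 135 = -735
Divide through by -735 to get (y + 3)²/49 - (x + 8)²/15 = 1.
Hyperbola, center (-8, -3), transverse axis vertical; a² = 49, b² = 15.
c² = a² + b² = 49 + 15 = 64, so c = 8.
Foci lie on the vertical axis through the center: (h, k ± c).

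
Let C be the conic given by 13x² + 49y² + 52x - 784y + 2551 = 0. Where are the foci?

(-8, 8) and (4, 8)

Group: 13(x² + 4x) + 49(y² - 16y) = -2551
Complete the square: 13(x + 2)² + 49(y - 8)² = -2551 + 52 + 3136 = 637
Dividing both sides by 637: (x + 2)²/49 + (y - 8)²/13 = 1
Ellipse, center (-2, 8), major axis horizontal; a² = 49, b² = 13.
c² = a² - b² = 49 - 13 = 36, so c = 6.
Foci lie on the horizontal axis through the center: (h ± c, k).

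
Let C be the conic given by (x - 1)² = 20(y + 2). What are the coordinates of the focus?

Vertex (1, -2); 4p = 20 so p = 5. Opens up.
Focus is p units from the vertex along the axis: (h, k + p).

(1, 3)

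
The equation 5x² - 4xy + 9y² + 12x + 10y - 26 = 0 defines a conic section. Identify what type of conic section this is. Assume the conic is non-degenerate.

ellipse

A = 5, B = -4, C = 9.
Discriminant B² − 4AC = (-4)² − 4·5·9 = -164.
B² − 4AC < 0 ⇒ ellipse.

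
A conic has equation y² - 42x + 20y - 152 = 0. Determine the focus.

(9/2, -10)

Only y is squared. Complete the square in y: (y + 10)² = 42(x + 6).
Vertex (-6, -10); 4p = 42 so p = 21/2. Opens right.
Focus is p units from the vertex along the axis: (h + p, k).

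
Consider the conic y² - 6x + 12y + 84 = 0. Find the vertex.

(8, -6)

Only y is squared. Complete the square in y: (y + 6)² = 6(x - 8).
Vertex (8, -6); 4p = 6 so p = 3/2. Opens right.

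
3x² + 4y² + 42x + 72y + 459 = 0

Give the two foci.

(-8, -9) and (-6, -9)

Group: 3(x² + 14x) + 4(y² + 18y) = -459
3(x + 7)² + 4(y + 9)² = -459 + 147 + 324 = 12
Dividing both sides by 12: (x + 7)²/4 + (y + 9)²/3 = 1
Ellipse, center (-7, -9), major axis horizontal; a² = 4, b² = 3.
c² = a² - b² = 4 - 3 = 1, so c = 1.
Foci lie on the horizontal axis through the center: (h ± c, k).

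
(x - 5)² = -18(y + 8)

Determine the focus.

Vertex (5, -8); 4p = -18 so p = -9/2. Opens down.
Focus is p units from the vertex along the axis: (h, k + p).

(5, -25/2)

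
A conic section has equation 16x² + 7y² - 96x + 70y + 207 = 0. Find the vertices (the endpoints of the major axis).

Group: 16(x² - 6x) + 7(y² + 10y) = -207
Complete the square: 16(x - 3)² + 7(y + 5)² = -207 + 144 + 175 = 112
Divide by 112: (x - 3)²/7 + (y + 5)²/16 = 1
Ellipse, center (3, -5), major axis vertical; a² = 16, b² = 7.
a = 4. Vertices at (h, k ± a).

(3, -9) and (3, -1)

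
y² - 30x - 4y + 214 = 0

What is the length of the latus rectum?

Only y is squared. Complete the square in y: (y - 2)² = 30(x - 7).
Vertex (7, 2); 4p = 30 so p = 15/2. Opens right.
Latus rectum length = |4p| = 30.

30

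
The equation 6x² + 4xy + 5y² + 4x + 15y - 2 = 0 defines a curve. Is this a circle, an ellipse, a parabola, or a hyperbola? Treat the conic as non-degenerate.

A = 6, B = 4, C = 5.
Discriminant B² − 4AC = 4² − 4·6·5 = -104.
B² − 4AC < 0 ⇒ ellipse.

ellipse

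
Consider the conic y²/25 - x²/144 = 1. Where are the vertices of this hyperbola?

Center (0, 0). The positive term is the y-term, so the transverse axis is vertical; a² = 25, b² = 144.
a = 5. Vertices at (h, k ± a).

(0, -5) and (0, 5)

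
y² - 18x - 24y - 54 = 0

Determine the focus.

(-13/2, 12)

Only y is squared. Complete the square in y: (y - 12)² = 18(x + 11).
Vertex (-11, 12); 4p = 18 so p = 9/2. Opens right.
Focus is p units from the vertex along the axis: (h + p, k).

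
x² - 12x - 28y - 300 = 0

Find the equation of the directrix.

y = -19

Only x is squared. Complete the square in x: (x - 6)² = 28(y + 12).
Vertex (6, -12); 4p = 28 so p = 7. Opens up.
Directrix is the horizontal line y = k − p = -12 − (7) = -19.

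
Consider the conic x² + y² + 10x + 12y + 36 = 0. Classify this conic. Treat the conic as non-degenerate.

circle

No xy term. Coefficients of x² and y² are A = 1, C = 1.
A = C (same sign) ⇒ circle.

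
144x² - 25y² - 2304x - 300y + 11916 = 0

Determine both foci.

(8, -19) and (8, 7)

Rearranging, 144(x² - 16x) -25(y² + 12y) = -11916.
Complete the square in x and y: 144(x - 8)² -25(y + 6)² = -11916 + 9216 - 900 = -3600
Divide through by -3600 to get (y + 6)²/144 - (x - 8)²/25 = 1.
Hyperbola, center (8, -6), transverse axis vertical; a² = 144, b² = 25.
c² = a² + b² = 144 + 25 = 169, so c = 13.
Foci lie on the vertical axis through the center: (h, k ± c).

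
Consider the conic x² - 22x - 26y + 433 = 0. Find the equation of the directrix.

y = 11/2

Only x is squared. Complete the square in x: (x - 11)² = 26(y - 12).
Vertex (11, 12); 4p = 26 so p = 13/2. Opens up.
Directrix is the horizontal line y = k − p = 12 − (13/2) = 11/2.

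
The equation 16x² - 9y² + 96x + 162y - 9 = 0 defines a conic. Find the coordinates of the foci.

Rearranging, 16(x² + 6x) -9(y² - 18y) = 9.
Complete the square: 16(x + 3)² -9(y - 9)² = 9 + 144 - 729 = -576
Divide through by -576 to get (y - 9)²/64 - (x + 3)²/36 = 1.
Hyperbola, center (-3, 9), transverse axis vertical; a² = 64, b² = 36.
c² = a² + b² = 64 + 36 = 100, so c = 10.
Foci lie on the vertical axis through the center: (h, k ± c).

(-3, -1) and (-3, 19)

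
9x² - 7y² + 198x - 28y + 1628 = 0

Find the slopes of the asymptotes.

3√7/7 and -3√7/7

Collect terms: 9(x² + 22x) -7(y² + 4y) = -1628
Complete the square in x and y: 9(x + 11)² -7(y + 2)² = -1628 + 1089 - 28 = -567
Divide through by -567 to get (y + 2)²/81 - (x + 11)²/63 = 1.
Hyperbola, center (-11, -2), transverse axis vertical; a² = 81, b² = 63.
For a vertical hyperbola the asymptotes have slope ±a/b.
Here that is ±9/3√7 = ±3√7/7.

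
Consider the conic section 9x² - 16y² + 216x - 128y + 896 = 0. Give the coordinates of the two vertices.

Group: 9(x² + 24x) -16(y² + 8y) = -896
Complete the square in x and y: 9(x + 12)² -16(y + 4)² = -896 + 1296 - 256 = 144
Divide by 144: (x + 12)²/16 - (y + 4)²/9 = 1
Hyperbola, center (-12, -4), transverse axis horizontal; a² = 16, b² = 9.
a = 4. Vertices at (h ± a, k).

(-16, -4) and (-8, -4)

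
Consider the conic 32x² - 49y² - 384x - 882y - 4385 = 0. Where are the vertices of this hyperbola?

(-1, -9) and (13, -9)

Group the x- and y-terms: 32(x² - 12x) -49(y² + 18y) = 4385
Completing the square gives 32(x - 6)² -49(y + 9)² = 4385 + 1152 - 3969 = 1568.
Divide through by 1568 to get (x - 6)²/49 - (y + 9)²/32 = 1.
Hyperbola, center (6, -9), transverse axis horizontal; a² = 49, b² = 32.
a = 7. Vertices at (h ± a, k).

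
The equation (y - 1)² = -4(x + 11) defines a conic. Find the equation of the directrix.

x = -10

Vertex (-11, 1); 4p = -4 so p = -1. Opens left.
Directrix is the vertical line x = h − p = -11 − (-1) = -10.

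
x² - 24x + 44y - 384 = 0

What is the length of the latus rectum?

44

Only x is squared. Complete the square in x: (x - 12)² = -44(y - 12).
Vertex (12, 12); 4p = -44 so p = -11. Opens down.
Latus rectum length = |4p| = 44.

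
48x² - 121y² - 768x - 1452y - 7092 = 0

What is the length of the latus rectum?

Group: 48(x² - 16x) -121(y² + 12y) = 7092
Complete the square: 48(x - 8)² -121(y + 6)² = 7092 + 3072 - 4356 = 5808
Divide through by 5808 to get (x - 8)²/121 - (y + 6)²/48 = 1.
Hyperbola, center (8, -6), transverse axis horizontal; a² = 121, b² = 48.
Latus rectum length = 2b²/a = 2·48/11 = 96/11.

96/11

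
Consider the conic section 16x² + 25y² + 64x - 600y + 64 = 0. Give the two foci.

Collect terms: 16(x² + 4x) + 25(y² - 24y) = -64
Complete the square: 16(x + 2)² + 25(y - 12)² = -64 + 64 + 3600 = 3600
Divide through by 3600 to get (x + 2)²/225 + (y - 12)²/144 = 1.
Ellipse, center (-2, 12), major axis horizontal; a² = 225, b² = 144.
c² = a² - b² = 225 - 144 = 81, so c = 9.
Foci lie on the horizontal axis through the center: (h ± c, k).

(-11, 12) and (7, 12)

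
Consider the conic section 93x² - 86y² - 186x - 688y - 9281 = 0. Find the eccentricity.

Rearranging, 93(x² - 2x) -86(y² + 8y) = 9281.
Complete the square: 93(x - 1)² -86(y + 4)² = 9281 + 93 - 1376 = 7998
Divide through by 7998 to get (x - 1)²/86 - (y + 4)²/93 = 1.
Hyperbola, center (1, -4), transverse axis horizontal; a² = 86, b² = 93.
c² = a² + b² = 179, so c = √179.
e = c/a = √179/√86 = √15394/86.

e = √15394/86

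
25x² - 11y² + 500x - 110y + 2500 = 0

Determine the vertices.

(-10, -10) and (-10, 0)

Collect terms: 25(x² + 20x) -11(y² + 10y) = -2500
Complete the square in x and y: 25(x + 10)² -11(y + 5)² = -2500 + 2500 - 275 = -275
Divide through by -275 to get (y + 5)²/25 - (x + 10)²/11 = 1.
Hyperbola, center (-10, -5), transverse axis vertical; a² = 25, b² = 11.
a = 5. Vertices at (h, k ± a).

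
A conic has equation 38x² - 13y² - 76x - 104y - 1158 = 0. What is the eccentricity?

Group: 38(x² - 2x) -13(y² + 8y) = 1158
Complete the square: 38(x - 1)² -13(y + 4)² = 1158 + 38 - 208 = 988
Divide through by 988 to get (x - 1)²/26 - (y + 4)²/76 = 1.
Hyperbola, center (1, -4), transverse axis horizontal; a² = 26, b² = 76.
c² = a² + b² = 102, so c = √102.
e = c/a = √102/√26 = √663/13.

e = √663/13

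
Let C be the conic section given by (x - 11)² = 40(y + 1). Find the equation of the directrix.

y = -11

Vertex (11, -1); 4p = 40 so p = 10. Opens up.
Directrix is the horizontal line y = k − p = -1 − (10) = -11.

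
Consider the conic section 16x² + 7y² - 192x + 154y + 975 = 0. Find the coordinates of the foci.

Group: 16(x² - 12x) + 7(y² + 22y) = -975
Completing the square gives 16(x - 6)² + 7(y + 11)² = -975 + 576 + 847 = 448.
Divide through by 448 to get (x - 6)²/28 + (y + 11)²/64 = 1.
Ellipse, center (6, -11), major axis vertical; a² = 64, b² = 28.
c² = a² - b² = 64 - 28 = 36, so c = 6.
Foci lie on the vertical axis through the center: (h, k ± c).

(6, -17) and (6, -5)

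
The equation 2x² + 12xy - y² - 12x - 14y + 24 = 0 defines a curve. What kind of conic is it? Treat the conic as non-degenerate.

A = 2, B = 12, C = -1.
Discriminant B² − 4AC = 12² − 4·2·(-1) = 152.
B² − 4AC > 0 ⇒ hyperbola.

hyperbola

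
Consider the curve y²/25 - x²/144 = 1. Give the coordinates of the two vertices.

Center (0, 0). The positive term is the y-term, so the transverse axis is vertical; a² = 25, b² = 144.
a = 5. Vertices at (h, k ± a).

(0, -5) and (0, 5)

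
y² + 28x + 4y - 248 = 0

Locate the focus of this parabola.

Only y is squared. Complete the square in y: (y + 2)² = -28(x - 9).
Vertex (9, -2); 4p = -28 so p = -7. Opens left.
Focus is p units from the vertex along the axis: (h + p, k).

(2, -2)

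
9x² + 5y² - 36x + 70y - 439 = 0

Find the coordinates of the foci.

9(x² - 4x) + 5(y² + 14y) = 439
Completing the square gives 9(x - 2)² + 5(y + 7)² = 439 + 36 + 245 = 720.
Divide by 720: (x - 2)²/80 + (y + 7)²/144 = 1
Ellipse, center (2, -7), major axis vertical; a² = 144, b² = 80.
c² = a² - b² = 144 - 80 = 64, so c = 8.
Foci lie on the vertical axis through the center: (h, k ± c).

(2, -15) and (2, 1)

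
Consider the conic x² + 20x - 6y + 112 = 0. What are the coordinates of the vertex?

Only x is squared. Complete the square in x: (x + 10)² = 6(y - 2).
Vertex (-10, 2); 4p = 6 so p = 3/2. Opens up.

(-10, 2)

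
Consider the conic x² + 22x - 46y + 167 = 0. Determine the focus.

(-11, 25/2)

Only x is squared. Complete the square in x: (x + 11)² = 46(y - 1).
Vertex (-11, 1); 4p = 46 so p = 23/2. Opens up.
Focus is p units from the vertex along the axis: (h, k + p).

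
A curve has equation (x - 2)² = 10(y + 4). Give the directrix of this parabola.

Vertex (2, -4); 4p = 10 so p = 5/2. Opens up.
Directrix is the horizontal line y = k − p = -4 − (5/2) = -13/2.

y = -13/2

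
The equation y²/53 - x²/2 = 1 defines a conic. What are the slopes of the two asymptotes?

√106/2 and -√106/2

Center (0, 0). The positive term is the y-term, so the transverse axis is vertical; a² = 53, b² = 2.
For a vertical hyperbola the asymptotes have slope ±a/b.
Here that is ±√53/√2 = ±√106/2.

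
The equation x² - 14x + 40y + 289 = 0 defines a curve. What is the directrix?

Only x is squared. Complete the square in x: (x - 7)² = -40(y + 6).
Vertex (7, -6); 4p = -40 so p = -10. Opens down.
Directrix is the horizontal line y = k − p = -6 − (-10) = 4.

y = 4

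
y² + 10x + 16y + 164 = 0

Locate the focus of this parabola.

Only y is squared. Complete the square in y: (y + 8)² = -10(x + 10).
Vertex (-10, -8); 4p = -10 so p = -5/2. Opens left.
Focus is p units from the vertex along the axis: (h + p, k).

(-25/2, -8)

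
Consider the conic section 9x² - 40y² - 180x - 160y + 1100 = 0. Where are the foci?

Group the x- and y-terms: 9(x² - 20x) -40(y² + 4y) = -1100
Complete the square in x and y: 9(x - 10)² -40(y + 2)² = -1100 + 900 - 160 = -360
Divide by -360: (y + 2)²/9 - (x - 10)²/40 = 1
Hyperbola, center (10, -2), transverse axis vertical; a² = 9, b² = 40.
c² = a² + b² = 9 + 40 = 49, so c = 7.
Foci lie on the vertical axis through the center: (h, k ± c).

(10, -9) and (10, 5)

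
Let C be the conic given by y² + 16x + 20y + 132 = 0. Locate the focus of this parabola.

Only y is squared. Complete the square in y: (y + 10)² = -16(x + 2).
Vertex (-2, -10); 4p = -16 so p = -4. Opens left.
Focus is p units from the vertex along the axis: (h + p, k).

(-6, -10)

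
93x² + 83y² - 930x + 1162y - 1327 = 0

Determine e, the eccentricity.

93(x² - 10x) + 83(y² + 14y) = 1327
Completing the square gives 93(x - 5)² + 83(y + 7)² = 1327 + 2325 + 4067 = 7719.
Divide by 7719: (x - 5)²/83 + (y + 7)²/93 = 1
Ellipse, center (5, -7), major axis vertical; a² = 93, b² = 83.
c² = a² - b² = 10, so c = √10.
e = c/a = √10/√93 = √930/93.

e = √930/93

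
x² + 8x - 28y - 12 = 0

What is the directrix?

y = -8

Only x is squared. Complete the square in x: (x + 4)² = 28(y + 1).
Vertex (-4, -1); 4p = 28 so p = 7. Opens up.
Directrix is the horizontal line y = k − p = -1 − (7) = -8.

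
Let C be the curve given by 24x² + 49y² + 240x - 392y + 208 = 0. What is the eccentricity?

Collect terms: 24(x² + 10x) + 49(y² - 8y) = -208
Complete the square: 24(x + 5)² + 49(y - 4)² = -208 + 600 + 784 = 1176
Dividing both sides by 1176: (x + 5)²/49 + (y - 4)²/24 = 1
Ellipse, center (-5, 4), major axis horizontal; a² = 49, b² = 24.
c² = a² - b² = 25, so c = 5.
e = c/a = 5/7.

e = 5/7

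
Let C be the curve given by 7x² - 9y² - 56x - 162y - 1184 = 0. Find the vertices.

(-5, -9) and (13, -9)

Rearranging, 7(x² - 8x) -9(y² + 18y) = 1184.
Completing the square gives 7(x - 4)² -9(y + 9)² = 1184 + 112 - 729 = 567.
Dividing both sides by 567: (x - 4)²/81 - (y + 9)²/63 = 1
Hyperbola, center (4, -9), transverse axis horizontal; a² = 81, b² = 63.
a = 9. Vertices at (h ± a, k).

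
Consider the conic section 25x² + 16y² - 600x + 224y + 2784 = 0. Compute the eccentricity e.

e = 3/5

25(x² - 24x) + 16(y² + 14y) = -2784
Complete the square in x and y: 25(x - 12)² + 16(y + 7)² = -2784 + 3600 + 784 = 1600
Dividing both sides by 1600: (x - 12)²/64 + (y + 7)²/100 = 1
Ellipse, center (12, -7), major axis vertical; a² = 100, b² = 64.
c² = a² - b² = 36, so c = 6.
e = c/a = 6/10 = 3/5.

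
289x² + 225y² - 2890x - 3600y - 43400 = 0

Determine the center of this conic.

Group the x- and y-terms: 289(x² - 10x) + 225(y² - 16y) = 43400
Complete the square: 289(x - 5)² + 225(y - 8)² = 43400 + 7225 + 14400 = 65025
Divide by 65025: (x - 5)²/225 + (y - 8)²/289 = 1
Ellipse with center (5, 8).

(5, 8)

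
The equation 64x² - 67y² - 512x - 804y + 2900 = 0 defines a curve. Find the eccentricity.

e = √131/8

Group: 64(x² - 8x) -67(y² + 12y) = -2900
Complete the square in x and y: 64(x - 4)² -67(y + 6)² = -2900 + 1024 - 2412 = -4288
Dividing both sides by -4288: (y + 6)²/64 - (x - 4)²/67 = 1
Hyperbola, center (4, -6), transverse axis vertical; a² = 64, b² = 67.
c² = a² + b² = 131, so c = √131.
e = c/a = √131/8.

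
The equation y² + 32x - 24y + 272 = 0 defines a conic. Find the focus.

(-12, 12)

Only y is squared. Complete the square in y: (y - 12)² = -32(x + 4).
Vertex (-4, 12); 4p = -32 so p = -8. Opens left.
Focus is p units from the vertex along the axis: (h + p, k).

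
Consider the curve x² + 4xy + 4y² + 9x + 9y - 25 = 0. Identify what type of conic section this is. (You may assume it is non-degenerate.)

parabola

A = 1, B = 4, C = 4.
Discriminant B² − 4AC = 4² − 4·1·4 = 0.
B² − 4AC = 0 ⇒ parabola.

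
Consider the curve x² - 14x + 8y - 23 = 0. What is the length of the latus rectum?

Only x is squared. Complete the square in x: (x - 7)² = -8(y - 9).
Vertex (7, 9); 4p = -8 so p = -2. Opens down.
Latus rectum length = |4p| = 8.

8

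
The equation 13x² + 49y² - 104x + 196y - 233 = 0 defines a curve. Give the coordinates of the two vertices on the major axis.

Group the x- and y-terms: 13(x² - 8x) + 49(y² + 4y) = 233
13(x - 4)² + 49(y + 2)² = 233 + 208 + 196 = 637
Dividing both sides by 637: (x - 4)²/49 + (y + 2)²/13 = 1
Ellipse, center (4, -2), major axis horizontal; a² = 49, b² = 13.
a = 7. Vertices at (h ± a, k).

(-3, -2) and (11, -2)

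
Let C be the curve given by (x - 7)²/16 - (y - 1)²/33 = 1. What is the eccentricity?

Center (7, 1). The positive term is the x-term, so the transverse axis is horizontal; a² = 16, b² = 33.
c² = a² + b² = 49, so c = 7.
e = c/a = 7/4.

e = 7/4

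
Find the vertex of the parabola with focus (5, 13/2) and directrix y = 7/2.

(5, 5)

The vertex is the midpoint between the focus and the directrix along the axis of symmetry.
Axis is vertical (directrix is horizontal). Vertex y-coordinate = (13/2 + 7/2)/2 = 5; x-coordinate = 5.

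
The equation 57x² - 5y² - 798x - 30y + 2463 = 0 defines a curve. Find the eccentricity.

Group the x- and y-terms: 57(x² - 14x) -5(y² + 6y) = -2463
57(x - 7)² -5(y + 3)² = -2463 + 2793 - 45 = 285
Divide by 285: (x - 7)²/5 - (y + 3)²/57 = 1
Hyperbola, center (7, -3), transverse axis horizontal; a² = 5, b² = 57.
c² = a² + b² = 62, so c = √62.
e = c/a = √62/√5 = √310/5.

e = √310/5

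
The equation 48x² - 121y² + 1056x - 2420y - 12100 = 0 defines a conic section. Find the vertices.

Group the x- and y-terms: 48(x² + 22x) -121(y² + 20y) = 12100
Complete the square in x and y: 48(x + 11)² -121(y + 10)² = 12100 + 5808 - 12100 = 5808
Divide by 5808: (x + 11)²/121 - (y + 10)²/48 = 1
Hyperbola, center (-11, -10), transverse axis horizontal; a² = 121, b² = 48.
a = 11. Vertices at (h ± a, k).

(-22, -10) and (0, -10)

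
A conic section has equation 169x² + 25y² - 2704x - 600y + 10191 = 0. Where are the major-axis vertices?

Collect terms: 169(x² - 16x) + 25(y² - 24y) = -10191
169(x - 8)² + 25(y - 12)² = -10191 + 10816 + 3600 = 4225
Dividing both sides by 4225: (x - 8)²/25 + (y - 12)²/169 = 1
Ellipse, center (8, 12), major axis vertical; a² = 169, b² = 25.
a = 13. Vertices at (h, k ± a).

(8, -1) and (8, 25)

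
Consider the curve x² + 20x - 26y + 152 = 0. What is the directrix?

y = -9/2

Only x is squared. Complete the square in x: (x + 10)² = 26(y - 2).
Vertex (-10, 2); 4p = 26 so p = 13/2. Opens up.
Directrix is the horizontal line y = k − p = 2 − (13/2) = -9/2.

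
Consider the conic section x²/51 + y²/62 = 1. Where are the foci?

(0, 0 - √11) and (0, 0 + √11)

Center (0, 0). The larger denominator 62 sits under the y-term, so the major axis is vertical; a² = 62, b² = 51.
c² = a² - b² = 62 - 51 = 11, so c = √11.
Foci lie on the vertical axis through the center: (h, k ± c).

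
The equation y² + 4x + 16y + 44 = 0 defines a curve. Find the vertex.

(5, -8)

Only y is squared. Complete the square in y: (y + 8)² = -4(x - 5).
Vertex (5, -8); 4p = -4 so p = -1. Opens left.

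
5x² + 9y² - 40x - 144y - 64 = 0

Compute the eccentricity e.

5(x² - 8x) + 9(y² - 16y) = 64
Complete the square in x and y: 5(x - 4)² + 9(y - 8)² = 64 + 80 + 576 = 720
Dividing both sides by 720: (x - 4)²/144 + (y - 8)²/80 = 1
Ellipse, center (4, 8), major axis horizontal; a² = 144, b² = 80.
c² = a² - b² = 64, so c = 8.
e = c/a = 8/12 = 2/3.

e = 2/3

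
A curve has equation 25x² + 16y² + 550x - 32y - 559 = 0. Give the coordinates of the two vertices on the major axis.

(-11, -14) and (-11, 16)

25(x² + 22x) + 16(y² - 2y) = 559
Complete the square: 25(x + 11)² + 16(y - 1)² = 559 + 3025 + 16 = 3600
Divide through by 3600 to get (x + 11)²/144 + (y - 1)²/225 = 1.
Ellipse, center (-11, 1), major axis vertical; a² = 225, b² = 144.
a = 15. Vertices at (h, k ± a).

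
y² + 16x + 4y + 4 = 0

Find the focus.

Only y is squared. Complete the square in y: (y + 2)² = -16x.
Vertex (0, -2); 4p = -16 so p = -4. Opens left.
Focus is p units from the vertex along the axis: (h + p, k).

(-4, -2)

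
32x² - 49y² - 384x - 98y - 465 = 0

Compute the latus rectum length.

Collect terms: 32(x² - 12x) -49(y² + 2y) = 465
32(x - 6)² -49(y + 1)² = 465 + 1152 - 49 = 1568
Divide by 1568: (x - 6)²/49 - (y + 1)²/32 = 1
Hyperbola, center (6, -1), transverse axis horizontal; a² = 49, b² = 32.
Latus rectum length = 2b²/a = 2·32/7 = 64/7.

64/7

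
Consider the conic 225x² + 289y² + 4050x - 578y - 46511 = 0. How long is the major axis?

34

Collect terms: 225(x² + 18x) + 289(y² - 2y) = 46511
225(x + 9)² + 289(y - 1)² = 46511 + 18225 + 289 = 65025
Dividing both sides by 65025: (x + 9)²/289 + (y - 1)²/225 = 1
Ellipse, center (-9, 1), major axis horizontal; a² = 289, b² = 225.
a² = 289 so a = 17; the major axis has length 2a = 34.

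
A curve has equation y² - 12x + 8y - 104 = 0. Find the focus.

Only y is squared. Complete the square in y: (y + 4)² = 12(x + 10).
Vertex (-10, -4); 4p = 12 so p = 3. Opens right.
Focus is p units from the vertex along the axis: (h + p, k).

(-7, -4)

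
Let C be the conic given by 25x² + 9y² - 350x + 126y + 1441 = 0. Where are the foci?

(7, -11) and (7, -3)

Group the x- and y-terms: 25(x² - 14x) + 9(y² + 14y) = -1441
Complete the square in x and y: 25(x - 7)² + 9(y + 7)² = -1441 + 1225 + 441 = 225
Dividing both sides by 225: (x - 7)²/9 + (y + 7)²/25 = 1
Ellipse, center (7, -7), major axis vertical; a² = 25, b² = 9.
c² = a² - b² = 25 - 9 = 16, so c = 4.
Foci lie on the vertical axis through the center: (h, k ± c).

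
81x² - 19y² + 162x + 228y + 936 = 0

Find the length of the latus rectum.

38/9

Group the x- and y-terms: 81(x² + 2x) -19(y² - 12y) = -936
Complete the square: 81(x + 1)² -19(y - 6)² = -936 + 81 - 684 = -1539
Divide by -1539: (y - 6)²/81 - (x + 1)²/19 = 1
Hyperbola, center (-1, 6), transverse axis vertical; a² = 81, b² = 19.
Latus rectum length = 2b²/a = 2·19/9 = 38/9.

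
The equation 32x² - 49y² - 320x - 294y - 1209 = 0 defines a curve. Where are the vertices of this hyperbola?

(-2, -3) and (12, -3)

32(x² - 10x) -49(y² + 6y) = 1209
Completing the square gives 32(x - 5)² -49(y + 3)² = 1209 + 800 - 441 = 1568.
Divide through by 1568 to get (x - 5)²/49 - (y + 3)²/32 = 1.
Hyperbola, center (5, -3), transverse axis horizontal; a² = 49, b² = 32.
a = 7. Vertices at (h ± a, k).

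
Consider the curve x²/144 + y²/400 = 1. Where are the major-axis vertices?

(0, -20) and (0, 20)

Center (0, 0). The larger denominator 400 sits under the y-term, so the major axis is vertical; a² = 400, b² = 144.
a = 20. Vertices at (h, k ± a).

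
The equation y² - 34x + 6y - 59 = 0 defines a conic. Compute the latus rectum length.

34

Only y is squared. Complete the square in y: (y + 3)² = 34(x + 2).
Vertex (-2, -3); 4p = 34 so p = 17/2. Opens right.
Latus rectum length = |4p| = 34.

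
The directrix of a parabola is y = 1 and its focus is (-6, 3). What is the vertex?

The vertex is the midpoint between the focus and the directrix along the axis of symmetry.
Axis is vertical (directrix is horizontal). Vertex y-coordinate = (3 + 1)/2 = 2; x-coordinate = -6.

(-6, 2)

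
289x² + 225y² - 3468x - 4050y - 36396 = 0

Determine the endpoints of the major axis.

Group: 289(x² - 12x) + 225(y² - 18y) = 36396
289(x - 6)² + 225(y - 9)² = 36396 + 10404 + 18225 = 65025
Divide by 65025: (x - 6)²/225 + (y - 9)²/289 = 1
Ellipse, center (6, 9), major axis vertical; a² = 289, b² = 225.
a = 17. Vertices at (h, k ± a).

(6, -8) and (6, 26)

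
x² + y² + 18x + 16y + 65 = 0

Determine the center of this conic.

(x² + 18x) + (y² + 16y) = -65
Complete the square: (x + 9)² + (y + 8)² = -65 + 81 + 64 = 80
So (x + 9)² + (y + 8)² = 80.
Circle centered at (-9, -8) with r² = 80.

(-9, -8)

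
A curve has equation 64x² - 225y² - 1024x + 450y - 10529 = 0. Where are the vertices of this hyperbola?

(-7, 1) and (23, 1)

Collect terms: 64(x² - 16x) -225(y² - 2y) = 10529
Complete the square in x and y: 64(x - 8)² -225(y - 1)² = 10529 + 4096 - 225 = 14400
Divide by 14400: (x - 8)²/225 - (y - 1)²/64 = 1
Hyperbola, center (8, 1), transverse axis horizontal; a² = 225, b² = 64.
a = 15. Vertices at (h ± a, k).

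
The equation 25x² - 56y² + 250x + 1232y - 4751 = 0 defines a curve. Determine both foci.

(-5, 2) and (-5, 20)

Rearranging, 25(x² + 10x) -56(y² - 22y) = 4751.
25(x + 5)² -56(y - 11)² = 4751 + 625 - 6776 = -1400
Dividing both sides by -1400: (y - 11)²/25 - (x + 5)²/56 = 1
Hyperbola, center (-5, 11), transverse axis vertical; a² = 25, b² = 56.
c² = a² + b² = 25 + 56 = 81, so c = 9.
Foci lie on the vertical axis through the center: (h, k ± c).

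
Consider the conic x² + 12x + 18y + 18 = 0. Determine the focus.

Only x is squared. Complete the square in x: (x + 6)² = -18(y - 1).
Vertex (-6, 1); 4p = -18 so p = -9/2. Opens down.
Focus is p units from the vertex along the axis: (h, k + p).

(-6, -7/2)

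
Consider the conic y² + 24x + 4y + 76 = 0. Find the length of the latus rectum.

Only y is squared. Complete the square in y: (y + 2)² = -24(x + 3).
Vertex (-3, -2); 4p = -24 so p = -6. Opens left.
Latus rectum length = |4p| = 24.

24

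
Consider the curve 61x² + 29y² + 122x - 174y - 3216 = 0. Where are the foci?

(-1, -5) and (-1, 11)

Collect terms: 61(x² + 2x) + 29(y² - 6y) = 3216
61(x + 1)² + 29(y - 3)² = 3216 + 61 + 261 = 3538
Dividing both sides by 3538: (x + 1)²/58 + (y - 3)²/122 = 1
Ellipse, center (-1, 3), major axis vertical; a² = 122, b² = 58.
c² = a² - b² = 122 - 58 = 64, so c = 8.
Foci lie on the vertical axis through the center: (h, k ± c).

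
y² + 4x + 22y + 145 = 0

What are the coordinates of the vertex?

(-6, -11)

Only y is squared. Complete the square in y: (y + 11)² = -4(x + 6).
Vertex (-6, -11); 4p = -4 so p = -1. Opens left.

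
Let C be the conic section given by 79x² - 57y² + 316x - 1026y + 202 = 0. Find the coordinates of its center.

Collect terms: 79(x² + 4x) -57(y² + 18y) = -202
79(x + 2)² -57(y + 9)² = -202 + 316 - 4617 = -4503
Divide through by -4503 to get (y + 9)²/79 - (x + 2)²/57 = 1.
Hyperbola with center (-2, -9).

(-2, -9)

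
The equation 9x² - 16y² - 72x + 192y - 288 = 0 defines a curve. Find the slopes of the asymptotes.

3/4 and -3/4

Collect terms: 9(x² - 8x) -16(y² - 12y) = 288
Complete the square: 9(x - 4)² -16(y - 6)² = 288 + 144 - 576 = -144
Dividing both sides by -144: (y - 6)²/9 - (x - 4)²/16 = 1
Hyperbola, center (4, 6), transverse axis vertical; a² = 9, b² = 16.
For a vertical hyperbola the asymptotes have slope ±a/b.
Here that is ±3/4.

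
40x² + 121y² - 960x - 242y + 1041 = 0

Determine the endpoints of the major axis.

(1, 1) and (23, 1)

40(x² - 24x) + 121(y² - 2y) = -1041
Complete the square: 40(x - 12)² + 121(y - 1)² = -1041 + 5760 + 121 = 4840
Dividing both sides by 4840: (x - 12)²/121 + (y - 1)²/40 = 1
Ellipse, center (12, 1), major axis horizontal; a² = 121, b² = 40.
a = 11. Vertices at (h ± a, k).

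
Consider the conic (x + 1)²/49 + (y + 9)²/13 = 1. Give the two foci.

Center (-1, -9). The larger denominator 49 sits under the x-term, so the major axis is horizontal; a² = 49, b² = 13.
c² = a² - b² = 49 - 13 = 36, so c = 6.
Foci lie on the horizontal axis through the center: (h ± c, k).

(-7, -9) and (5, -9)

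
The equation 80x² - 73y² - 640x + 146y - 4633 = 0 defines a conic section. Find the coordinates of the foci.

(4 - 3√17, 1) and (4 + 3√17, 1)

Group: 80(x² - 8x) -73(y² - 2y) = 4633
Completing the square gives 80(x - 4)² -73(y - 1)² = 4633 + 1280 - 73 = 5840.
Divide through by 5840 to get (x - 4)²/73 - (y - 1)²/80 = 1.
Hyperbola, center (4, 1), transverse axis horizontal; a² = 73, b² = 80.
c² = a² + b² = 73 + 80 = 153, so c = 3√17.
Foci lie on the horizontal axis through the center: (h ± c, k).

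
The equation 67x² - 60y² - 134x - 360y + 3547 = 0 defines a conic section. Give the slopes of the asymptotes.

√1005/30 and -√1005/30

Collect terms: 67(x² - 2x) -60(y² + 6y) = -3547
Completing the square gives 67(x - 1)² -60(y + 3)² = -3547 + 67 - 540 = -4020.
Divide by -4020: (y + 3)²/67 - (x - 1)²/60 = 1
Hyperbola, center (1, -3), transverse axis vertical; a² = 67, b² = 60.
For a vertical hyperbola the asymptotes have slope ±a/b.
Here that is ±√67/2√15 = ±√1005/30.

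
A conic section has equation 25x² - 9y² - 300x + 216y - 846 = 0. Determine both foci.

Group the x- and y-terms: 25(x² - 12x) -9(y² - 24y) = 846
Completing the square gives 25(x - 6)² -9(y - 12)² = 846 + 900 - 1296 = 450.
Divide by 450: (x - 6)²/18 - (y - 12)²/50 = 1
Hyperbola, center (6, 12), transverse axis horizontal; a² = 18, b² = 50.
c² = a² + b² = 18 + 50 = 68, so c = 2√17.
Foci lie on the horizontal axis through the center: (h ± c, k).

(6 - 2√17, 12) and (6 + 2√17, 12)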